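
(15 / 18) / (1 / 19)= 15.83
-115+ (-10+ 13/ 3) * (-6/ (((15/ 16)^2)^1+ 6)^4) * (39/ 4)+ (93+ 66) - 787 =-2381323716875213/ 3205650485547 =-742.85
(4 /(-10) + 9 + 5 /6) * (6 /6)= 283 /30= 9.43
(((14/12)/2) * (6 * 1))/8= 7/16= 0.44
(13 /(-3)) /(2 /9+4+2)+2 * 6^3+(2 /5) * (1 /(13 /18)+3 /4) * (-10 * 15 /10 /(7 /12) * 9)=170133 /728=233.70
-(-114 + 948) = -834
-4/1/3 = -4/3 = -1.33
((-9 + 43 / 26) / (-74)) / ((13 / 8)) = 382 / 6253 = 0.06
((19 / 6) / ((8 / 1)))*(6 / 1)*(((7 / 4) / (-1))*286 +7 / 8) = -75943 / 64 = -1186.61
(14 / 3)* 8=112 / 3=37.33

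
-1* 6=-6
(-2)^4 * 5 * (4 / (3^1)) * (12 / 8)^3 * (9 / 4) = 810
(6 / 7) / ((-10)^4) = 3 / 35000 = 0.00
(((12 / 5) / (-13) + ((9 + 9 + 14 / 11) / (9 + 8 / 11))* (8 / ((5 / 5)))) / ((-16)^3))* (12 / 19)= -81717 / 33829120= -0.00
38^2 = 1444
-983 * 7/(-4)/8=6881/32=215.03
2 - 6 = -4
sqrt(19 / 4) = sqrt(19) / 2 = 2.18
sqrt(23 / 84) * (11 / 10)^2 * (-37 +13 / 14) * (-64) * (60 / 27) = 195536 * sqrt(483) / 1323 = 3248.18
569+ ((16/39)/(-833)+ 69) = 20726690/32487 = 638.00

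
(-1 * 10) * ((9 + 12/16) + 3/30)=-197/2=-98.50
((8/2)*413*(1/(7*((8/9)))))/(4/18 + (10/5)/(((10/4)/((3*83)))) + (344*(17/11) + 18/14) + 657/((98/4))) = 12879405/36826882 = 0.35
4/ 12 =1/ 3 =0.33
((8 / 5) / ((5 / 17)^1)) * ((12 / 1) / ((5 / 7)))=11424 / 125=91.39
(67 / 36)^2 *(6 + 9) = 22445 / 432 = 51.96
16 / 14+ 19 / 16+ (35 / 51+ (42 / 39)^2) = 4031591 / 965328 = 4.18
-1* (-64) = 64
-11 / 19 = -0.58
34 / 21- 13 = -239 / 21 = -11.38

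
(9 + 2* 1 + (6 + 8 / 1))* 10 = 250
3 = 3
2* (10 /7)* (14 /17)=40 /17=2.35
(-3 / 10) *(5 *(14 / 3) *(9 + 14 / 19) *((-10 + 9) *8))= 10360 / 19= 545.26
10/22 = 5/11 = 0.45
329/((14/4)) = 94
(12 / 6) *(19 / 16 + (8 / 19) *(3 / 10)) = 1997 / 760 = 2.63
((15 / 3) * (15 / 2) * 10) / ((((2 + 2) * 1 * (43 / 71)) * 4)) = 26625 / 688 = 38.70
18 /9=2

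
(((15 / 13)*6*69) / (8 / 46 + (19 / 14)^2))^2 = 87078012033600 / 1550548129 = 56159.50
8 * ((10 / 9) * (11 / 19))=880 / 171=5.15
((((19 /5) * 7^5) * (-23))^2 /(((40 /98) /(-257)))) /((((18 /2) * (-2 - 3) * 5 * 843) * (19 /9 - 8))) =-1216351290.41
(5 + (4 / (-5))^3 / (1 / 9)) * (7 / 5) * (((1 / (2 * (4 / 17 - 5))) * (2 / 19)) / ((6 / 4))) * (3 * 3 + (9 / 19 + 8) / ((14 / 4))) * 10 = -5061308 / 10965375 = -0.46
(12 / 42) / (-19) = -2 / 133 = -0.02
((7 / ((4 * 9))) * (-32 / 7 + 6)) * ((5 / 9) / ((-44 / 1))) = -0.00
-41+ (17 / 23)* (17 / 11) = -10084 / 253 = -39.86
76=76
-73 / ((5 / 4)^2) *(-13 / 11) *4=60736 / 275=220.86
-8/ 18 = -4/ 9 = -0.44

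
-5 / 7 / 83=-5 / 581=-0.01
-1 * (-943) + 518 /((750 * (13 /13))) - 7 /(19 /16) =6681796 /7125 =937.80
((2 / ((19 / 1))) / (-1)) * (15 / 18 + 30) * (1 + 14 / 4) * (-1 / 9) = 1.62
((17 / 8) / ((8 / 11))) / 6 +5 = 5.49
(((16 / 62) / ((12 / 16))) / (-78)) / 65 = -16 / 235755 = -0.00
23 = 23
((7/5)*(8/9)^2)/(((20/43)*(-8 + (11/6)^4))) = 77056/106825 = 0.72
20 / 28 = 5 / 7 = 0.71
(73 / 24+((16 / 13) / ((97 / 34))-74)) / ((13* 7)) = -2134427 / 2754024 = -0.78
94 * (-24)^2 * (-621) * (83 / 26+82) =-37237942080 / 13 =-2864457083.08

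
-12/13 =-0.92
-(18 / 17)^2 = -324 / 289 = -1.12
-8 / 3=-2.67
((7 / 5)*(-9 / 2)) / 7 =-9 / 10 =-0.90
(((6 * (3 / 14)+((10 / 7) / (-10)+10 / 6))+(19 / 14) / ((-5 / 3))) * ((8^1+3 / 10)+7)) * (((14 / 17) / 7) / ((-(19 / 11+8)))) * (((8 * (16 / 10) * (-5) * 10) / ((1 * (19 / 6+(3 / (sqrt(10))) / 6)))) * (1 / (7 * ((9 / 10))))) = 224181760 / 18880043-3539712 * sqrt(10) / 18880043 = 11.28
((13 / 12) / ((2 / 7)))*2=91 / 12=7.58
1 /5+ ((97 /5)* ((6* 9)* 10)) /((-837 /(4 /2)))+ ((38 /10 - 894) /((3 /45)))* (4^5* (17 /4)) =-58112280.83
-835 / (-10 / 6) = 501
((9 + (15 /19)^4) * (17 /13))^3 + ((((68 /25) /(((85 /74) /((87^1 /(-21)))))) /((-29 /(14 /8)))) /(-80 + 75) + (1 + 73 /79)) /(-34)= 7552959567418845266736138291 /4081589258789976079956875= 1850.49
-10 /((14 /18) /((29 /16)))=-1305 /56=-23.30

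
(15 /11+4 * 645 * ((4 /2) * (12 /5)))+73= 137042 /11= 12458.36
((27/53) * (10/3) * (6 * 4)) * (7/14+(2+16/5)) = 12312/53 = 232.30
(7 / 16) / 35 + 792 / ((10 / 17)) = 107713 / 80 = 1346.41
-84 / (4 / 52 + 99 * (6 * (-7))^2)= -1092 / 2270269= -0.00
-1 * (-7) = 7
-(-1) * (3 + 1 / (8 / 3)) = 27 / 8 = 3.38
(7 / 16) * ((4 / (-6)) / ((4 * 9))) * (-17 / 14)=17 / 1728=0.01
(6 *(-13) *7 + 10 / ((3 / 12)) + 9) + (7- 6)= -496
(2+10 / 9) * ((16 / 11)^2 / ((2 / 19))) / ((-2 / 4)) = -136192 / 1089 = -125.06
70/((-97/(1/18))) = -35/873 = -0.04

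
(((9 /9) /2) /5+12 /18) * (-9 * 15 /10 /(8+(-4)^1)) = -207 /80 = -2.59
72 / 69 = 24 / 23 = 1.04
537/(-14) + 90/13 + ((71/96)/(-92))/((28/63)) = -33704631/1071616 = -31.45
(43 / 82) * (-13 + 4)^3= -31347 / 82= -382.28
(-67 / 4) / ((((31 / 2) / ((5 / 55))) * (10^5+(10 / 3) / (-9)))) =-1809 / 1841393180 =-0.00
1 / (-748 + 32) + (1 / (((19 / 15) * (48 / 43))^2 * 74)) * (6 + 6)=24395401 / 306035584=0.08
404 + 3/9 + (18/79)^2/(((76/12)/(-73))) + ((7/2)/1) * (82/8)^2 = 8781907967/11383584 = 771.45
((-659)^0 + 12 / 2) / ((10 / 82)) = 57.40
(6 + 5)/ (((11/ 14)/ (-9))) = -126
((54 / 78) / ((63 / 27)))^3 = 19683 / 753571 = 0.03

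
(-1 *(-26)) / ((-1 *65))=-0.40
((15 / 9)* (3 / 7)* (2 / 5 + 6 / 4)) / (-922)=-19 / 12908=-0.00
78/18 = 4.33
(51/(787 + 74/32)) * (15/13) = 12240/164177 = 0.07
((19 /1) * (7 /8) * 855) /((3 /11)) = 416955 /8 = 52119.38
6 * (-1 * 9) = -54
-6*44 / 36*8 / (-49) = 176 / 147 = 1.20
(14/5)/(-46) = -7/115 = -0.06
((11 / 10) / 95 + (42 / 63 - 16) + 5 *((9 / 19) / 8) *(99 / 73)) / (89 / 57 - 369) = 0.04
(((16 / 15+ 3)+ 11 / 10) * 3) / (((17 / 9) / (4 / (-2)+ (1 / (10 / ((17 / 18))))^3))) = -361431697 / 22032000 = -16.40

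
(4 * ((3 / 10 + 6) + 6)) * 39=9594 / 5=1918.80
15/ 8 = 1.88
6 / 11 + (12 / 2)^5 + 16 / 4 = 85586 / 11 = 7780.55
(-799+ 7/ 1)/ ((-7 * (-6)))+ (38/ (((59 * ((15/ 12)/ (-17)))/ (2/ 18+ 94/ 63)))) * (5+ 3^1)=-2438332/ 18585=-131.20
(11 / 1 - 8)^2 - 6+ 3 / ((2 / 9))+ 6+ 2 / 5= 229 / 10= 22.90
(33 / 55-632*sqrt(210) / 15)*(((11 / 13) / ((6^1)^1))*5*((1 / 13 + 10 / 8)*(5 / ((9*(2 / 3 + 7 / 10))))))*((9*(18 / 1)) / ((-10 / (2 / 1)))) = -102465 / 13858 + 3597660*sqrt(210) / 6929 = 7516.79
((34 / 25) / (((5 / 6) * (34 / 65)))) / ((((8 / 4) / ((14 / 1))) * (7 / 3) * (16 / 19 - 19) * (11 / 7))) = -10374 / 31625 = -0.33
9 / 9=1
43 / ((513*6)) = 43 / 3078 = 0.01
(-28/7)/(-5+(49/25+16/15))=75/37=2.03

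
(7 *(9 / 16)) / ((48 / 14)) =147 / 128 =1.15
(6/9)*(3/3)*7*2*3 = 28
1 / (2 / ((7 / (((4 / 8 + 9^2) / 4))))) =28 / 163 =0.17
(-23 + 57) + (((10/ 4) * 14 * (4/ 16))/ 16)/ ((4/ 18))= 4667/ 128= 36.46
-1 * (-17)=17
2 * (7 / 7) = 2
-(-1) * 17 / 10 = 17 / 10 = 1.70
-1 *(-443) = 443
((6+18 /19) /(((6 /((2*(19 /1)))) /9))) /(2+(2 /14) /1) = 184.80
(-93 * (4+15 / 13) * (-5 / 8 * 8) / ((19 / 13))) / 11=31155 / 209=149.07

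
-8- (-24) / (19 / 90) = 2008 / 19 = 105.68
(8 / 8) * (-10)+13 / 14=-127 / 14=-9.07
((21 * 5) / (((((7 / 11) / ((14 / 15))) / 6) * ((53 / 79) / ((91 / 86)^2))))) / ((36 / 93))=1561573013 / 391988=3983.73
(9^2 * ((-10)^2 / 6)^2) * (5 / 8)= 28125 / 2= 14062.50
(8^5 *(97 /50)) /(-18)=-794624 /225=-3531.66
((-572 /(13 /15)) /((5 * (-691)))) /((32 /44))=363 /1382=0.26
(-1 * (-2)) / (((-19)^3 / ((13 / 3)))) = -26 / 20577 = -0.00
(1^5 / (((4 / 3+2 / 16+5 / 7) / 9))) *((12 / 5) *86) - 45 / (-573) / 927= 92092312421 / 107709675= 855.01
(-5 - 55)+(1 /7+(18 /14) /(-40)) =-16769 /280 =-59.89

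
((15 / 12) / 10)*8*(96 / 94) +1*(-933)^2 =40913031 / 47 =870490.02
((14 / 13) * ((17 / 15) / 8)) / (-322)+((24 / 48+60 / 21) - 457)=-113937059 / 251160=-453.64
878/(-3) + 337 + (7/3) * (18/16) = 1127/24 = 46.96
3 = 3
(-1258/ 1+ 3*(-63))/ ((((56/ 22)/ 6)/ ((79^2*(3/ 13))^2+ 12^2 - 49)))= -8369957251392/ 1183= -7075196324.08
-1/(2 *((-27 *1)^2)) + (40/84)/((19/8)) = 38747/193914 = 0.20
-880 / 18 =-440 / 9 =-48.89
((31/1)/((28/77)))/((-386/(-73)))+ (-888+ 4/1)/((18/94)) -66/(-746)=-23843967407/5183208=-4600.23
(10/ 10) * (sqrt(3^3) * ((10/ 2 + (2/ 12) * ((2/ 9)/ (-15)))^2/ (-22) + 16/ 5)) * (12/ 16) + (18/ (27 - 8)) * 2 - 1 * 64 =-1180/ 19 + 84668 * sqrt(3)/ 18225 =-54.06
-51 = -51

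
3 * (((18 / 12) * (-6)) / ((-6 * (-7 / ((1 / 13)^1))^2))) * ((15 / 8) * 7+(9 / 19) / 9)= 18027 / 2517424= 0.01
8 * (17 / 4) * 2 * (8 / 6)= 272 / 3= 90.67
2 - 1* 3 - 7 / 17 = -1.41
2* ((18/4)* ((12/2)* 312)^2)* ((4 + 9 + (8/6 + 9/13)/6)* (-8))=-3365286912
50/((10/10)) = 50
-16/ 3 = -5.33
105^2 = 11025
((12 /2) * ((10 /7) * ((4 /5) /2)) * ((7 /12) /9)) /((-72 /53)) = -53 /324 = -0.16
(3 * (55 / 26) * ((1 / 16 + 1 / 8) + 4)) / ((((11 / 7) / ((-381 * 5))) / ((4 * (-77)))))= 1031928975 / 104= 9922393.99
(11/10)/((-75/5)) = -11/150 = -0.07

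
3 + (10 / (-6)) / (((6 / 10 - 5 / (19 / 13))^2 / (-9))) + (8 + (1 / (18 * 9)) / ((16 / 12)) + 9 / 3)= 15.89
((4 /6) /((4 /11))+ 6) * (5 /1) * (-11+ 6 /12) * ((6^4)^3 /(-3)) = 298400578560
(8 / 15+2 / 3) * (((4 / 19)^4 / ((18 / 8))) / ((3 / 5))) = 2048 / 1172889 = 0.00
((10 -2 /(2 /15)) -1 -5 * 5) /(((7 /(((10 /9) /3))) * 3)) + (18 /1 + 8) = 14432 /567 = 25.45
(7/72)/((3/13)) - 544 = -117413/216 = -543.58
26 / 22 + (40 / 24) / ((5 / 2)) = 61 / 33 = 1.85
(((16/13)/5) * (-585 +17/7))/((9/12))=-260992/1365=-191.20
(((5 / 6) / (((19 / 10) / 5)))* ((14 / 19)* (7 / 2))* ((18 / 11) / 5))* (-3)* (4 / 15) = -5880 / 3971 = -1.48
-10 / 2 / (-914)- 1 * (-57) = 52103 / 914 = 57.01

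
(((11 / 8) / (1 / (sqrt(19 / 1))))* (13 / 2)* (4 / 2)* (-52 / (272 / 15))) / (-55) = 507* sqrt(19) / 544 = 4.06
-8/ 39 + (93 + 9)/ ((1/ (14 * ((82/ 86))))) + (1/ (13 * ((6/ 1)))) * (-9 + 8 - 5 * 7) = 175558/ 129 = 1360.91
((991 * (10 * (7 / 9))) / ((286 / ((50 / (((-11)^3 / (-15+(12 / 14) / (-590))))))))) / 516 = 42637775 / 1448624463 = 0.03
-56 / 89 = -0.63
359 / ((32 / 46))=8257 / 16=516.06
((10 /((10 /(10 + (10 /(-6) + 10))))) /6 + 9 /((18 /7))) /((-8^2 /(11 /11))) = -59 /576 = -0.10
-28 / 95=-0.29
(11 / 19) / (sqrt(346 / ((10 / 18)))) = 11 * sqrt(1730) / 19722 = 0.02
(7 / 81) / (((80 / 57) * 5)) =133 / 10800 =0.01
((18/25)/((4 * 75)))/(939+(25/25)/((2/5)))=3/1176875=0.00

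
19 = 19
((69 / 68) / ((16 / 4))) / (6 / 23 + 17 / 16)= 1587 / 8279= 0.19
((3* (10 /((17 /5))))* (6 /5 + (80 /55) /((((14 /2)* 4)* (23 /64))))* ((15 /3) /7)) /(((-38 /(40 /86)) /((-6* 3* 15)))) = 4821930000 /172181933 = 28.00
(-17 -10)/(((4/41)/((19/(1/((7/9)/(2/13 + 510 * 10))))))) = -0.80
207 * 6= 1242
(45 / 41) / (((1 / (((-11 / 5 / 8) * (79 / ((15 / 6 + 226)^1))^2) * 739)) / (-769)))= 351123708969 / 17125618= 20502.83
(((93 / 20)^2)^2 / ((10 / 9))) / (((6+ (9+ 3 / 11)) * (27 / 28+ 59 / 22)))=27154287963 / 3593600000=7.56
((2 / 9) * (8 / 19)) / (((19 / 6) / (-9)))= -96 / 361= -0.27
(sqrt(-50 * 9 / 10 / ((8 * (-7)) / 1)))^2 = 45 / 56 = 0.80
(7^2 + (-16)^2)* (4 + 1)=1525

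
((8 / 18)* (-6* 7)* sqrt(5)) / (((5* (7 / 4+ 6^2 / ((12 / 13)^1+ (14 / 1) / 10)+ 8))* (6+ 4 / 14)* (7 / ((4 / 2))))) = -16912* sqrt(5) / 2516085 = -0.02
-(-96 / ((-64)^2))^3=27 / 2097152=0.00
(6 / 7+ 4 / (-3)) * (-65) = 650 / 21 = 30.95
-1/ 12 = -0.08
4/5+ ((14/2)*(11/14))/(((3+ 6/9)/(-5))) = -67/10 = -6.70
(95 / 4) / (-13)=-95 / 52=-1.83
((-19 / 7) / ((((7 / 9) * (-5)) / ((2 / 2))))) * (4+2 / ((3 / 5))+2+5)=2451 / 245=10.00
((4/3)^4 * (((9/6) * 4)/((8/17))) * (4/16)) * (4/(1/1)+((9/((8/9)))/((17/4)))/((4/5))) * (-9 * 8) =-15184/3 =-5061.33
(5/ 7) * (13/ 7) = 1.33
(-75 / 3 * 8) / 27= -200 / 27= -7.41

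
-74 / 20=-37 / 10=-3.70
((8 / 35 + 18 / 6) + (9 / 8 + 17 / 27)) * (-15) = -37673 / 504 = -74.75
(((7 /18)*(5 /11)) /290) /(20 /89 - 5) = -623 /4880700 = -0.00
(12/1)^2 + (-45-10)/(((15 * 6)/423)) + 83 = -63/2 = -31.50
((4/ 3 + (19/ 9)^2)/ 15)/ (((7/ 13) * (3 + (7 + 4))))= 871/ 17010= 0.05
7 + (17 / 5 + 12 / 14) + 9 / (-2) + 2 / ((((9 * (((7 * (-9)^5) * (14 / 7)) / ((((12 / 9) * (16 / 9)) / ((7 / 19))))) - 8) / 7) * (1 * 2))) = 6.76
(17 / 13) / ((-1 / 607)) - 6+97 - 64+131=-8265 / 13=-635.77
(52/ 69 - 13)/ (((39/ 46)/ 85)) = -11050/ 9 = -1227.78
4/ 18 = 0.22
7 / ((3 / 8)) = 56 / 3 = 18.67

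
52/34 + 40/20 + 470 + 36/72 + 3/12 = 32251/68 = 474.28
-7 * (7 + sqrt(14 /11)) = -56.90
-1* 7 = -7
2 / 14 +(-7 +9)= 15 / 7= 2.14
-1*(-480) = 480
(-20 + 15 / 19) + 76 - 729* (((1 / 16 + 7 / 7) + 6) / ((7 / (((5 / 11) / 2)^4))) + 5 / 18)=-73614453307 / 498496768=-147.67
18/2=9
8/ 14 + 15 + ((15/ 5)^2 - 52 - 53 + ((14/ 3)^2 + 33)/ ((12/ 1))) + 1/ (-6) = -57479/ 756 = -76.03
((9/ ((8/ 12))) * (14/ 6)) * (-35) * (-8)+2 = 8822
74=74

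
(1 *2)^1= 2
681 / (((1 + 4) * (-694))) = -681 / 3470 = -0.20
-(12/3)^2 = -16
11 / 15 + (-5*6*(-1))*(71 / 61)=32621 / 915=35.65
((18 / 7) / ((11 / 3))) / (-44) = -27 / 1694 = -0.02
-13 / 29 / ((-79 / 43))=559 / 2291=0.24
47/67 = 0.70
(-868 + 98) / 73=-770 / 73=-10.55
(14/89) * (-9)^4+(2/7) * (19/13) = 8362096/8099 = 1032.48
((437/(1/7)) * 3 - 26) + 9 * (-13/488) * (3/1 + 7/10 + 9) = 44642021/4880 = 9147.96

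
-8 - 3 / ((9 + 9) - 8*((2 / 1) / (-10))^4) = -91811 / 11242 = -8.17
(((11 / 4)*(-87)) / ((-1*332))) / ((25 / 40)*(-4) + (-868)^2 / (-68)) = -187 / 2875784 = -0.00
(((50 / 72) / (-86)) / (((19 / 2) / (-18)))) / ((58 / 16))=100 / 23693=0.00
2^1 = 2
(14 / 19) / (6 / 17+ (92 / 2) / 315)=37485 / 25384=1.48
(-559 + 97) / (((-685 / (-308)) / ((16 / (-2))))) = 1138368 / 685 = 1661.85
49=49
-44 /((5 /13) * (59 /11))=-6292 /295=-21.33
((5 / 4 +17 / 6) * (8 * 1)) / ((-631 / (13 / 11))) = -1274 / 20823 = -0.06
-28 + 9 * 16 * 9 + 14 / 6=3811 / 3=1270.33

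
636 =636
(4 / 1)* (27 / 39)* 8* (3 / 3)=288 / 13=22.15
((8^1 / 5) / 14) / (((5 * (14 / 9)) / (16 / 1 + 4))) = 72 / 245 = 0.29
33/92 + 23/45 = 3601/4140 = 0.87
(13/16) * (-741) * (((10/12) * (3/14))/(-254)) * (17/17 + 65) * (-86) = -68346135/28448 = -2402.49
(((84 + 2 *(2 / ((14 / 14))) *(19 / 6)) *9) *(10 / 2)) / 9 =1450 / 3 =483.33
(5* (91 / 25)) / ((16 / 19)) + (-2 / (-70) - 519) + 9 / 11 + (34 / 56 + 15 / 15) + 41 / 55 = -3044199 / 6160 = -494.19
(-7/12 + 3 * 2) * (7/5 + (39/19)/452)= 784043/103056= 7.61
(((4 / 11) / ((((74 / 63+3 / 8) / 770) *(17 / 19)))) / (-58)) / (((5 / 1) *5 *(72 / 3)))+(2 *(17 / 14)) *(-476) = -2225501912 / 1925165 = -1156.01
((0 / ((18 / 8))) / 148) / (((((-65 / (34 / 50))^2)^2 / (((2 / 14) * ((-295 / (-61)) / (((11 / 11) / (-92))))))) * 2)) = 0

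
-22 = -22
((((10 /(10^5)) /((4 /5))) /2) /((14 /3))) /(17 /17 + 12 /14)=3 /416000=0.00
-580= -580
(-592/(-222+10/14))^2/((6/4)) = 34345472/7198203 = 4.77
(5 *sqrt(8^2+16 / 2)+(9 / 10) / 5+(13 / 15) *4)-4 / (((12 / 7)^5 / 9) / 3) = -210127 / 57600+30 *sqrt(2) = 38.78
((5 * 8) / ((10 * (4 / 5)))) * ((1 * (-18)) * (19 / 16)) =-106.88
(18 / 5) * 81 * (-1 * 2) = -2916 / 5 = -583.20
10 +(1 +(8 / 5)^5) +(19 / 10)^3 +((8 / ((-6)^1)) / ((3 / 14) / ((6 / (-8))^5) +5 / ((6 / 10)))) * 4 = 2909811847 / 105325000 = 27.63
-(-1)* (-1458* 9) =-13122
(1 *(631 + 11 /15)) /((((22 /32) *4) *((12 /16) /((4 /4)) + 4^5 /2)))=151616 /338415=0.45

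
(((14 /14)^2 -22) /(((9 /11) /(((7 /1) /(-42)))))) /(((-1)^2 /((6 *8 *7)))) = 4312 /3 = 1437.33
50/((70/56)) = 40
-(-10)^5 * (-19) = -1900000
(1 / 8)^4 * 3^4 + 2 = 8273 / 4096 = 2.02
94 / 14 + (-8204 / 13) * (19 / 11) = -1084411 / 1001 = -1083.33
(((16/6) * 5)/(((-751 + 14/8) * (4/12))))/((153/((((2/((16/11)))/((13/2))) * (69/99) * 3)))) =-920/5961033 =-0.00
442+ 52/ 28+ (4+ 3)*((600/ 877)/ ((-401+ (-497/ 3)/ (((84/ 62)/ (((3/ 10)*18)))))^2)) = 306914339106191/ 691470985891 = 443.86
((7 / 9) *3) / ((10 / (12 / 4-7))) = -14 / 15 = -0.93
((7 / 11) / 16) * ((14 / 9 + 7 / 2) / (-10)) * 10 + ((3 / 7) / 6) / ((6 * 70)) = -155933 / 776160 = -0.20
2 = 2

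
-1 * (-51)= 51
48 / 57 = 16 / 19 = 0.84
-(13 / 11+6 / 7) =-157 / 77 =-2.04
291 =291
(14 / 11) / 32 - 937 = -164905 / 176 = -936.96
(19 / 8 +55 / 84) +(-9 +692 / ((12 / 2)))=18373 / 168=109.36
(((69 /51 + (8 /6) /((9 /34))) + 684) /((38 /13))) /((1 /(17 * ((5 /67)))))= 20597785 /68742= 299.64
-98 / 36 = -2.72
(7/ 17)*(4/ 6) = 14/ 51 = 0.27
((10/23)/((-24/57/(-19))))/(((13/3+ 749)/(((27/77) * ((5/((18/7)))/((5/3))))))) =0.01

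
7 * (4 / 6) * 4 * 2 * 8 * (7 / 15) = 6272 / 45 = 139.38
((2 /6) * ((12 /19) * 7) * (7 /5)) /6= 98 /285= 0.34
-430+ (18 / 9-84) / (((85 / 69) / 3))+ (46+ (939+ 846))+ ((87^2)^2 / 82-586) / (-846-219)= 810361673 / 1484610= 545.84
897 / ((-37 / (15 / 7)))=-13455 / 259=-51.95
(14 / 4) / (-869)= -7 / 1738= -0.00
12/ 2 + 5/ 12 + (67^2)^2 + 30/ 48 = 483627073/ 24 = 20151128.04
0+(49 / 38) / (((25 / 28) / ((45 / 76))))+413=1494017 / 3610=413.86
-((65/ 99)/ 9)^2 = -4225/ 793881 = -0.01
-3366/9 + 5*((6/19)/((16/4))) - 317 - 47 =-28029/38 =-737.61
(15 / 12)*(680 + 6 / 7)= 11915 / 14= 851.07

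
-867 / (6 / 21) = -6069 / 2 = -3034.50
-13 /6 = -2.17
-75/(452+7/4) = -20/121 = -0.17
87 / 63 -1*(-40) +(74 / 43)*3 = 42029 / 903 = 46.54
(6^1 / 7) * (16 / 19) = 96 / 133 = 0.72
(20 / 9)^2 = 400 / 81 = 4.94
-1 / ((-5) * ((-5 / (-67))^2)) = 4489 / 125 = 35.91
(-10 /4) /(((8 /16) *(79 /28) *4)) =-35 /79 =-0.44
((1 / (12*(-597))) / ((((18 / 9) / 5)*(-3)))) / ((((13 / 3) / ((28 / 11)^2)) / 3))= 490 / 939081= 0.00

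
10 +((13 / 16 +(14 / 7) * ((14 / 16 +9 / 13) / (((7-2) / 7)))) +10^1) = 26209 / 1040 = 25.20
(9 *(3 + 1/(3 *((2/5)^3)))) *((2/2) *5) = 369.38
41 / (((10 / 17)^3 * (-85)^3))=-41 / 125000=-0.00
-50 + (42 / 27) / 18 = -4043 / 81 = -49.91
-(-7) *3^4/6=189/2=94.50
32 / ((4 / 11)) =88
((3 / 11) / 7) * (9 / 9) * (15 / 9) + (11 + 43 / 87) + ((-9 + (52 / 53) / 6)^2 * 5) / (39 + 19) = 2065089115 / 112904946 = 18.29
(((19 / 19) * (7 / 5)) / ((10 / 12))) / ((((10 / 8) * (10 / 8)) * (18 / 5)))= 112 / 375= 0.30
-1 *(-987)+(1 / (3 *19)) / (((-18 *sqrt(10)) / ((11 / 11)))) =987 - sqrt(10) / 10260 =987.00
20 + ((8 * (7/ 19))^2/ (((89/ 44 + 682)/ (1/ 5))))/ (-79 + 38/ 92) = 3927697298236/ 196385182275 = 20.00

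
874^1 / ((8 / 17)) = 7429 / 4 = 1857.25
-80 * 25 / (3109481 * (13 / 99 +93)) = -9900 / 1433470741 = -0.00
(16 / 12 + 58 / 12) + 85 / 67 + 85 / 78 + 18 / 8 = 112621 / 10452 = 10.78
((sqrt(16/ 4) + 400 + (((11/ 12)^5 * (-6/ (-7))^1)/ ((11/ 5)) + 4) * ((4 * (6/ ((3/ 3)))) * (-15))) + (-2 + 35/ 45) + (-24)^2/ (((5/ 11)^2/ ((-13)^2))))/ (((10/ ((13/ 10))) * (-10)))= -68434177851/ 11200000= -6110.19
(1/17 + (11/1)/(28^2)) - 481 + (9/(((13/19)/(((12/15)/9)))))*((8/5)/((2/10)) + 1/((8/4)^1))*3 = -390807141/866320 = -451.11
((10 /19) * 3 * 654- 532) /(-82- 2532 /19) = -4756 /2045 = -2.33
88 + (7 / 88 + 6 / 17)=132295 / 1496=88.43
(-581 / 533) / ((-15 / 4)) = 2324 / 7995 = 0.29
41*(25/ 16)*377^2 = 145682225/ 16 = 9105139.06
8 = 8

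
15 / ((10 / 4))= 6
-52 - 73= -125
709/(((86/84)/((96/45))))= 317632/215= 1477.36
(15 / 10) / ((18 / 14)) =7 / 6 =1.17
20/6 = 3.33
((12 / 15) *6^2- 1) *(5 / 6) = 139 / 6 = 23.17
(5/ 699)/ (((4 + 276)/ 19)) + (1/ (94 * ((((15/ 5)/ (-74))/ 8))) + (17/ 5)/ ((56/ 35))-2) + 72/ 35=31942/ 383285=0.08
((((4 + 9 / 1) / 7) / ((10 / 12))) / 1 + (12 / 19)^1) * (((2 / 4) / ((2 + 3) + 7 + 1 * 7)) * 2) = 1902 / 12635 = 0.15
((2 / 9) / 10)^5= 0.00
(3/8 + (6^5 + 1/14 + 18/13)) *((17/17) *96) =67947132/91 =746671.78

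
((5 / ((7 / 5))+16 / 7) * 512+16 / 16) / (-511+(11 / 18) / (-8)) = -3023856 / 515165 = -5.87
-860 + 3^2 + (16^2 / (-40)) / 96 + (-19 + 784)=-1291 / 15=-86.07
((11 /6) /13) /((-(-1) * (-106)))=-11 /8268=-0.00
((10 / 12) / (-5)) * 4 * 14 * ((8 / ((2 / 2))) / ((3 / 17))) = -3808 / 9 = -423.11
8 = 8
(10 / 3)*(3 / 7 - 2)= -110 / 21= -5.24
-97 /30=-3.23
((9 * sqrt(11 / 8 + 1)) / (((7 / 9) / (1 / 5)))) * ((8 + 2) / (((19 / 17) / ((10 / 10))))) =1377 * sqrt(38) / 266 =31.91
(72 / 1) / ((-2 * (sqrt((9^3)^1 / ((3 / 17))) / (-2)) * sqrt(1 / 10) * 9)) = 8 * sqrt(510) / 459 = 0.39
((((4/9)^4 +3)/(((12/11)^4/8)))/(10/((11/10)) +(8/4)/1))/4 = 0.39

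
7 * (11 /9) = 77 /9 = 8.56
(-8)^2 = 64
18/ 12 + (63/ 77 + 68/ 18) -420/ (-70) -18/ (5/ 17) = -48613/ 990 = -49.10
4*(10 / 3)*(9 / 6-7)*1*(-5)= 1100 / 3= 366.67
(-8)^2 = 64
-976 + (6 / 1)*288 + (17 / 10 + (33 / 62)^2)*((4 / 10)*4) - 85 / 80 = 289880183 / 384400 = 754.11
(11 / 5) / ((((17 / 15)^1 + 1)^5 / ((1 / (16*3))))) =556875 / 536870912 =0.00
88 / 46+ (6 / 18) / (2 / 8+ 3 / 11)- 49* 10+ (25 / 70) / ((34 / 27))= -487.17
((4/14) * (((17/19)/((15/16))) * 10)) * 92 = 100096/399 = 250.87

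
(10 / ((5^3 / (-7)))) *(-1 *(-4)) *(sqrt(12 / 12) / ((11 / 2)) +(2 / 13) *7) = -2016 / 715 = -2.82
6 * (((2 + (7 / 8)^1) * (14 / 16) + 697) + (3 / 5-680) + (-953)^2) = 871899951 / 160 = 5449374.69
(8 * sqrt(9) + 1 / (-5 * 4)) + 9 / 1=659 / 20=32.95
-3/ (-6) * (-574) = -287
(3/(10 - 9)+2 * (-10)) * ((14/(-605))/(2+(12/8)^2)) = 56/605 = 0.09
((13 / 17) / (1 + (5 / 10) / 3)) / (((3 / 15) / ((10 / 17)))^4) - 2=467622002 / 9938999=47.05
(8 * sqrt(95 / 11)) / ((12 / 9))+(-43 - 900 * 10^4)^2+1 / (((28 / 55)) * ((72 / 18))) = 6 * sqrt(1045) / 11+9072086688207143 / 112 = 81000774001867.12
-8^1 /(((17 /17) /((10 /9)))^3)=-8000 /729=-10.97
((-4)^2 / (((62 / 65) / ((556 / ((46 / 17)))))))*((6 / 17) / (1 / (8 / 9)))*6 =4625920 / 713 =6487.97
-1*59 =-59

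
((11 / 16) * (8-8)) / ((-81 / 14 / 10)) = 0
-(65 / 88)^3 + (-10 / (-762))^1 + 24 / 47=1473816013 / 12203119104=0.12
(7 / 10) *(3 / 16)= 21 / 160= 0.13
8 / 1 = 8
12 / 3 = 4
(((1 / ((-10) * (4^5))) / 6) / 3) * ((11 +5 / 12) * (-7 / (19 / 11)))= 10549 / 42024960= 0.00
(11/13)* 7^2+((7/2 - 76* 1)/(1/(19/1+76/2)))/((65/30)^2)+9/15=-838.23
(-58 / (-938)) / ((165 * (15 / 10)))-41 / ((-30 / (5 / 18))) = 0.38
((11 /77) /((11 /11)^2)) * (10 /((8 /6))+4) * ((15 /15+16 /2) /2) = 207 /28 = 7.39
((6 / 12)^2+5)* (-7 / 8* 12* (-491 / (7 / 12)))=92799 / 2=46399.50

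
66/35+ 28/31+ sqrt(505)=3026/1085+ sqrt(505)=25.26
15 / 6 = 5 / 2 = 2.50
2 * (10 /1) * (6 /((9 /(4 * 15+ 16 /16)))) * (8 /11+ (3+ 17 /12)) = 4183.74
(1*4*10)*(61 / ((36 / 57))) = 11590 / 3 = 3863.33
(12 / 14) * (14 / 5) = 12 / 5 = 2.40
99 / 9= 11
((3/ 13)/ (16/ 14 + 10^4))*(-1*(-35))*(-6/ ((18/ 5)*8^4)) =-1225/ 3727785984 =-0.00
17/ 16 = 1.06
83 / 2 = 41.50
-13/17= -0.76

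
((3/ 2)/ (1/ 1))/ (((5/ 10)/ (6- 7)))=-3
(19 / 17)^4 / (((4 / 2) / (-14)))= -912247 / 83521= -10.92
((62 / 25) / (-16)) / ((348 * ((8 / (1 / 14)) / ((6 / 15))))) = -31 / 19488000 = -0.00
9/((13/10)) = 90/13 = 6.92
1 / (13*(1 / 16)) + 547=548.23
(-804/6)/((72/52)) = -871/9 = -96.78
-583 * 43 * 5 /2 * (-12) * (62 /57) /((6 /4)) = 31085560 /57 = 545360.70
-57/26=-2.19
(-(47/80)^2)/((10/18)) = -19881/32000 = -0.62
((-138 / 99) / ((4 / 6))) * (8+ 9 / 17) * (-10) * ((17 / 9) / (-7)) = -33350 / 693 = -48.12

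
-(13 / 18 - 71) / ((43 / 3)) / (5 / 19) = 4807 / 258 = 18.63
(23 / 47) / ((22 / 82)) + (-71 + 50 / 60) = -68.34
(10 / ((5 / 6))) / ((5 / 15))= 36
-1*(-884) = 884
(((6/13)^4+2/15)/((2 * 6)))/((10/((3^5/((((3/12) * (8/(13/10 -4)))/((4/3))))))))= -9302283/14280500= -0.65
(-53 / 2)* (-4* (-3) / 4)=-159 / 2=-79.50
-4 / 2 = -2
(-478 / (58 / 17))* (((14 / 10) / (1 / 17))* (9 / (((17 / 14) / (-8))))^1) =28668528 / 145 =197713.99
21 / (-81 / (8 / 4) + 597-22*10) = 42 / 673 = 0.06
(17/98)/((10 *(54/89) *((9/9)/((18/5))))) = 1513/14700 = 0.10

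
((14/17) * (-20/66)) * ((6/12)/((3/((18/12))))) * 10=-0.62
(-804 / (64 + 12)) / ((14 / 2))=-201 / 133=-1.51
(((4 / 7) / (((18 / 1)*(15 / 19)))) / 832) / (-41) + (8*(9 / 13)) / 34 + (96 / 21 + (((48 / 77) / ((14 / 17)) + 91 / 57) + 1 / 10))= 2881353402923 / 400868788320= 7.19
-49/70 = -7/10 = -0.70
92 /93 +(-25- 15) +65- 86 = -5581 /93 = -60.01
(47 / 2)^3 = 103823 / 8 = 12977.88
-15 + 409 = 394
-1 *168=-168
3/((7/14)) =6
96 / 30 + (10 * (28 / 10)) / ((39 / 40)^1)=31.92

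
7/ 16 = 0.44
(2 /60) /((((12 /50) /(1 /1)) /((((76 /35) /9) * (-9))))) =-0.30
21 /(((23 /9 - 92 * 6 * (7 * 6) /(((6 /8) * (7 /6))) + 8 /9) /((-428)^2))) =-34621776 /238433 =-145.21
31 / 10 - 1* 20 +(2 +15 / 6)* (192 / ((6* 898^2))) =-34070209 / 2016010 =-16.90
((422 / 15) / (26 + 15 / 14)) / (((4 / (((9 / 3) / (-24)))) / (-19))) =28063 / 45480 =0.62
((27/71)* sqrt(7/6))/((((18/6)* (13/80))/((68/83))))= 0.69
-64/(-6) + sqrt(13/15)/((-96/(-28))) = 7 * sqrt(195)/360 + 32/3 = 10.94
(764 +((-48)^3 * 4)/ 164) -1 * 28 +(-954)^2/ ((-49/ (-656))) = 24474539552/ 2009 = 12182448.76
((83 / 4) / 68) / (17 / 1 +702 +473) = 83 / 324224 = 0.00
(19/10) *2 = 19/5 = 3.80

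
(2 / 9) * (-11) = -22 / 9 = -2.44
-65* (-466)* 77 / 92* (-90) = -52477425 / 23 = -2281627.17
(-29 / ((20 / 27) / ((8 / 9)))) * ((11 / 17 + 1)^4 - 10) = 38376396 / 417605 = 91.90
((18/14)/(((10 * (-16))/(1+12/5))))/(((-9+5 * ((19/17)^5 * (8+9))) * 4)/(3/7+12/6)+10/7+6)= -217238121/1882462832000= -0.00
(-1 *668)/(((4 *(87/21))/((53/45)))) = -47.48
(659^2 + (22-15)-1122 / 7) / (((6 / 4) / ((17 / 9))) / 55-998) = -5682731780 / 13063631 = -435.00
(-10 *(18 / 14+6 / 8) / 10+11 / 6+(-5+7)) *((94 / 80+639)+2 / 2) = 1290899 / 1120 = 1152.59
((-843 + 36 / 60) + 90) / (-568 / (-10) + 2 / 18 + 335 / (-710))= -4807836 / 360647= -13.33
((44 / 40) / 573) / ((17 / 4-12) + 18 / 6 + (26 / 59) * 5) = -1298 / 1721865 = -0.00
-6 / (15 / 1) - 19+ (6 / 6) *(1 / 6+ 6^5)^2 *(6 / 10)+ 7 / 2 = 435374939 / 12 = 36281244.92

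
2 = 2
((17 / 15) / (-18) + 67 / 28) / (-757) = -8807 / 2861460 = -0.00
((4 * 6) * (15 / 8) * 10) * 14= 6300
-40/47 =-0.85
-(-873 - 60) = 933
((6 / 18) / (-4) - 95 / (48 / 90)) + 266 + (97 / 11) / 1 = 25505 / 264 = 96.61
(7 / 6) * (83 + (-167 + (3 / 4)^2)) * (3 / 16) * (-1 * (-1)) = -9345 / 512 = -18.25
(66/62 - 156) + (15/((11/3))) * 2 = -50043/341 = -146.75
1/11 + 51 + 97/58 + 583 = 405617/638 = 635.76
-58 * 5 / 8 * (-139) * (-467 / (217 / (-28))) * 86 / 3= 809465110 / 93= 8703925.91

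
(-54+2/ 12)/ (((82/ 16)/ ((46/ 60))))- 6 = -25928/ 1845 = -14.05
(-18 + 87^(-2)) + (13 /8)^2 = -7440263 /484416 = -15.36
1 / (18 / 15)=5 / 6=0.83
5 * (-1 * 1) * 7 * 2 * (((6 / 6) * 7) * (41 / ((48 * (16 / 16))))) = -10045 / 24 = -418.54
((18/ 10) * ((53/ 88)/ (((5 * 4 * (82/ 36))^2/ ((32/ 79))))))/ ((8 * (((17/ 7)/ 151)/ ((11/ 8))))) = 40839309/ 18060664000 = 0.00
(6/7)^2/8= 9/98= 0.09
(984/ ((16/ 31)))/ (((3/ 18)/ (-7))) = -80073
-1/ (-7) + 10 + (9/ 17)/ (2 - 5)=1186/ 119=9.97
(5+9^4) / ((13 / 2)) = 13132 / 13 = 1010.15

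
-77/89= -0.87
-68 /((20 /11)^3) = -22627 /2000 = -11.31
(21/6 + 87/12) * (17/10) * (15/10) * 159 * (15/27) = 38743/16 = 2421.44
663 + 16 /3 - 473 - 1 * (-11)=619 /3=206.33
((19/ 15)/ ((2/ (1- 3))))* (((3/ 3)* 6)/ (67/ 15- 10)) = 114/ 83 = 1.37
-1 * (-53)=53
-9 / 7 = -1.29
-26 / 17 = -1.53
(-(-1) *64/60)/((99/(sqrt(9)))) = 16/495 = 0.03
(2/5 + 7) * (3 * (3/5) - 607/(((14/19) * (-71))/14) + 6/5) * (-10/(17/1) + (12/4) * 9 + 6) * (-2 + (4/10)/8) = -4669581189/60350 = -77375.00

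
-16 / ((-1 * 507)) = 16 / 507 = 0.03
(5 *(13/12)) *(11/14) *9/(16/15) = 32175/896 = 35.91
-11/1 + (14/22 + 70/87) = -9148/957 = -9.56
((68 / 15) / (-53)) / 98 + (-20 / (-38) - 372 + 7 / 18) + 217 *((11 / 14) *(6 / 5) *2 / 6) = -1345075877 / 4440870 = -302.89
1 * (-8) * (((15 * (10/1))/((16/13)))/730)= -195/146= -1.34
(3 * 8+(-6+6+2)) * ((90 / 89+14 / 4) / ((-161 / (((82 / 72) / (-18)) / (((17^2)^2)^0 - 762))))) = -427999 / 7066031112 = -0.00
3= 3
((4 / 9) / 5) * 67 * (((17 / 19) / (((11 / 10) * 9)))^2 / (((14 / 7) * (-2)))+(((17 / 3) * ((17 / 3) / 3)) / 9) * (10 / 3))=23.60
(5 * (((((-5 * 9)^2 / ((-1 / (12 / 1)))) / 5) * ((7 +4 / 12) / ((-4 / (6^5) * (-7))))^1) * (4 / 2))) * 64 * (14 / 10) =-8868372480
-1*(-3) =3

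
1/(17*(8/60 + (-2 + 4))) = 15/544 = 0.03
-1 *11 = -11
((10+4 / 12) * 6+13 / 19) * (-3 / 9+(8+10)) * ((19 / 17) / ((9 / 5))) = 105205 / 153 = 687.61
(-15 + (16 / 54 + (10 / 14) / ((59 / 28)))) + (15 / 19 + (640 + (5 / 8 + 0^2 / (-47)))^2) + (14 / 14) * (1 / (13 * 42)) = 72340939486705 / 176275008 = 410386.82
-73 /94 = -0.78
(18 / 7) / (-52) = -9 / 182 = -0.05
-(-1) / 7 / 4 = 1 / 28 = 0.04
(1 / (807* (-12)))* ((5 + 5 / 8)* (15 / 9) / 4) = -25 / 103296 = -0.00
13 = 13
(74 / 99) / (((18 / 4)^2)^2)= 1184 / 649539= 0.00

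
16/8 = 2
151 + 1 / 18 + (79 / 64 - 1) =87143 / 576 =151.29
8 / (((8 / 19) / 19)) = 361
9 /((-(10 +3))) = -9 /13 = -0.69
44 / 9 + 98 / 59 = 3478 / 531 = 6.55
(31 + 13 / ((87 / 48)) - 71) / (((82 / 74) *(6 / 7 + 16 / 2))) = -123284 / 36859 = -3.34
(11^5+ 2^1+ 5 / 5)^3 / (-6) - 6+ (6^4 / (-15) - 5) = -10443704026465121 / 15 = -696246935097674.73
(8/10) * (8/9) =32/45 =0.71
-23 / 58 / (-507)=23 / 29406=0.00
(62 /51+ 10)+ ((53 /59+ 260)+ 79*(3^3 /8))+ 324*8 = 75363149 /24072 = 3130.74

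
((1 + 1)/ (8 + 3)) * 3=6/ 11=0.55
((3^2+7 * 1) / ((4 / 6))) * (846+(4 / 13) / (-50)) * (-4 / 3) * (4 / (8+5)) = -35193344 / 4225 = -8329.79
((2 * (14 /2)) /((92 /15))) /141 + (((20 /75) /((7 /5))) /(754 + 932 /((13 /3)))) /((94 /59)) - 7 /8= -982295005 /1143948792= -0.86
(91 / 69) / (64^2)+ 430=121528411 / 282624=430.00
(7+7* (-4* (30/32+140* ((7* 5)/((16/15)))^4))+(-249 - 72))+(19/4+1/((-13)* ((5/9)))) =-1209808653813509/266240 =-4544052936.50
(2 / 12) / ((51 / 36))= 2 / 17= 0.12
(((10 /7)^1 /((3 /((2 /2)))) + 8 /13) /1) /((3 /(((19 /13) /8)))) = 2831 /42588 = 0.07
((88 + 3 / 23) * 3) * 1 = 6081 / 23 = 264.39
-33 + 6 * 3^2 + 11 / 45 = 956 / 45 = 21.24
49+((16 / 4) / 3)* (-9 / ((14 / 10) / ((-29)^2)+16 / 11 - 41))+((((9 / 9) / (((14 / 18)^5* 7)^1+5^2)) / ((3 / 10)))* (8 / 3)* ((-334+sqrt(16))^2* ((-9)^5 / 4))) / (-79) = 385851896449560006913 / 57578196976627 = 6701354.27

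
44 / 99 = 4 / 9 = 0.44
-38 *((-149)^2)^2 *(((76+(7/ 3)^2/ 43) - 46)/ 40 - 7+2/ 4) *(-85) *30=-70813695053738015/ 258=-274471686254798.51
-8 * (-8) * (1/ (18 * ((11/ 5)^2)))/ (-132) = -200/ 35937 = -0.01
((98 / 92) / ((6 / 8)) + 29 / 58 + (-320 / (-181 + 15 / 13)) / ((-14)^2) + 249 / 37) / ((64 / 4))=2532585047 / 4679628576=0.54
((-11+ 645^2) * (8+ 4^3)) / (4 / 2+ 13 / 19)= 11158963.76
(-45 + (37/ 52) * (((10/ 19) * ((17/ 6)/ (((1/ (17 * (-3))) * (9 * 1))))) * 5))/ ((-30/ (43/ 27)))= 5740199/ 1440504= 3.98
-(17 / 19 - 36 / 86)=-389 / 817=-0.48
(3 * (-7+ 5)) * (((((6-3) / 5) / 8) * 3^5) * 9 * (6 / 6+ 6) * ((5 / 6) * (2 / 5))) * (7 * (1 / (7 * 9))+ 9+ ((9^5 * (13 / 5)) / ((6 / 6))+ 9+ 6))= -17630400627 / 50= -352608012.54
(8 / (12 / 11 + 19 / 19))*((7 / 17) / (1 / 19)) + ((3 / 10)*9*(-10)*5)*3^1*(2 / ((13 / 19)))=-5865338 / 5083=-1153.91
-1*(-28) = 28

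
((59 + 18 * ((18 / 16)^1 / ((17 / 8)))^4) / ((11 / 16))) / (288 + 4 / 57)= 1150450836 / 3771390755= 0.31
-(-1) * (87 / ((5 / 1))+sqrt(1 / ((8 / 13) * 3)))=sqrt(78) / 12+87 / 5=18.14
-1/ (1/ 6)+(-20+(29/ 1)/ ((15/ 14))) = 16/ 15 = 1.07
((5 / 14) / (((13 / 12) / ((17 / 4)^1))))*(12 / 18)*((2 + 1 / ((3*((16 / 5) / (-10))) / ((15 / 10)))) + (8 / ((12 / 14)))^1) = 5695 / 624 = 9.13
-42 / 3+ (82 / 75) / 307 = -322268 / 23025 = -14.00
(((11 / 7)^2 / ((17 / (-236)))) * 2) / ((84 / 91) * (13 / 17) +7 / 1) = -57112 / 6419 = -8.90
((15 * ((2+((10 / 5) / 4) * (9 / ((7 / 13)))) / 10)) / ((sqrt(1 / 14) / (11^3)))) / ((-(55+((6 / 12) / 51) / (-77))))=-1406.73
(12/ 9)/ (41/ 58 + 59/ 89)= 0.97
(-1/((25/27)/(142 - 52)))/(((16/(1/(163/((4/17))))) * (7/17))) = -243/11410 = -0.02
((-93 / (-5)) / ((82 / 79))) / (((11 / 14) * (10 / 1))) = 51429 / 22550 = 2.28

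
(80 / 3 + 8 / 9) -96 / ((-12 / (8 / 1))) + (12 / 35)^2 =1010696 / 11025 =91.67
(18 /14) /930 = 3 /2170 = 0.00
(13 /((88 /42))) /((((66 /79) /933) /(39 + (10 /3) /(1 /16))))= 619310783 /968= 639783.87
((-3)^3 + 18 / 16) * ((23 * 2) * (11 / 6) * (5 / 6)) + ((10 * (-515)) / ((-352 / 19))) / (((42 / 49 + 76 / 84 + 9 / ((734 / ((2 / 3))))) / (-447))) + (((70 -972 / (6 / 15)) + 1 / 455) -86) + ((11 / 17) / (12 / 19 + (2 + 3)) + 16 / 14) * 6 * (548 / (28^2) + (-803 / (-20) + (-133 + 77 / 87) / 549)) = -6050644692541744121117 / 81592009652593440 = -74157.32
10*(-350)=-3500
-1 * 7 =-7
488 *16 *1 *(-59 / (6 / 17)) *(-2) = 7831424 / 3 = 2610474.67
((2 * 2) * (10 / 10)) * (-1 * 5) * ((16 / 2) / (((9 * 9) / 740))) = -118400 / 81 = -1461.73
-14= -14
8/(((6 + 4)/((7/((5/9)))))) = 252/25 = 10.08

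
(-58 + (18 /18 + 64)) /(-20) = -7 /20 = -0.35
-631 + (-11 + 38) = -604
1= 1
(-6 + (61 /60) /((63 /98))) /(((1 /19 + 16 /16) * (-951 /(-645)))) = -974681 /342360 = -2.85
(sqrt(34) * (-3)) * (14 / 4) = -21 * sqrt(34) / 2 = -61.22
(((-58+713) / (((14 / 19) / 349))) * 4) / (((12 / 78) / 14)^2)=10276259630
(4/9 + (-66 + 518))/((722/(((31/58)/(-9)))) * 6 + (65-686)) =-126232/20524995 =-0.01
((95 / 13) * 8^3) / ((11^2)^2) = 48640 / 190333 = 0.26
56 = 56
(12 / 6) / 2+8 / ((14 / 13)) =59 / 7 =8.43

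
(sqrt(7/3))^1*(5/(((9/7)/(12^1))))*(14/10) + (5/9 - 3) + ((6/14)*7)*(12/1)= 302/9 + 196*sqrt(21)/9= 133.35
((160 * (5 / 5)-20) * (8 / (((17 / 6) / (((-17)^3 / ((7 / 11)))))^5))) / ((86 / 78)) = -15754095767589402454133760 / 103243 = -152592386579132749475.84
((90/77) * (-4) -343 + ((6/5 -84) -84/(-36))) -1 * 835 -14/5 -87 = -1352.94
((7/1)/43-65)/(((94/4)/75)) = -418200/2021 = -206.93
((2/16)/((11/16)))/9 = 2/99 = 0.02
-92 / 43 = -2.14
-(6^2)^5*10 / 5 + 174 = -120932178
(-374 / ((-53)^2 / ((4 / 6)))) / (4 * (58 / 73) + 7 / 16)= -873664 / 35587221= -0.02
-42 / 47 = -0.89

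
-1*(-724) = 724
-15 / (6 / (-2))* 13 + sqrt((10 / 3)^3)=10* sqrt(30) / 9 + 65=71.09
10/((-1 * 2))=-5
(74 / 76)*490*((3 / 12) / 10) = 1813 / 152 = 11.93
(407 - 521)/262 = -57/131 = -0.44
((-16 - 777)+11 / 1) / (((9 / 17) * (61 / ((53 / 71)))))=-704582 / 38979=-18.08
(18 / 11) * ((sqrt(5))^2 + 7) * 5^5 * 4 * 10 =27000000 / 11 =2454545.45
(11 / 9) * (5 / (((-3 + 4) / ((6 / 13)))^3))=1320 / 2197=0.60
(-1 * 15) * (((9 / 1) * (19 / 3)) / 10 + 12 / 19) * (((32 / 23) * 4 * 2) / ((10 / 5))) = -230976 / 437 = -528.55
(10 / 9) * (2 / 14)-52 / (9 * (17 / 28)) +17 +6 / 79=653041 / 84609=7.72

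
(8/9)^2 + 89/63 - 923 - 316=-701264/567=-1236.80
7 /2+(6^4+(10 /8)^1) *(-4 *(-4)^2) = -166041 /2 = -83020.50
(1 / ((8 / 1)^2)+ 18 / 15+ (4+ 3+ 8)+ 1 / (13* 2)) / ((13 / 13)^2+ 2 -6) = -22539 / 4160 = -5.42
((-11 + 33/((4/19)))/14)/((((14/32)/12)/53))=741576/49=15134.20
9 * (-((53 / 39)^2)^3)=-22164361129 / 390971529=-56.69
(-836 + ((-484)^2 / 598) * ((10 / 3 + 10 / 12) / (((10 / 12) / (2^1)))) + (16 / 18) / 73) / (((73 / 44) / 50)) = 1331675408800 / 14340339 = 92862.20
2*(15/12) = 5/2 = 2.50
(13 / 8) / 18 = 13 / 144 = 0.09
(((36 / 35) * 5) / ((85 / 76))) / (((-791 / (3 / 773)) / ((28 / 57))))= -576 / 51972655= -0.00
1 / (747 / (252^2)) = 7056 / 83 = 85.01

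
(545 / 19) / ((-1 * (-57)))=0.50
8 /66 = 4 /33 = 0.12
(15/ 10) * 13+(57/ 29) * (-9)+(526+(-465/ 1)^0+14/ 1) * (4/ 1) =125617/ 58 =2165.81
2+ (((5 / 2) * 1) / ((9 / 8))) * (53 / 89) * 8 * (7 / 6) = 34486 / 2403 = 14.35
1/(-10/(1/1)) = -1/10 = -0.10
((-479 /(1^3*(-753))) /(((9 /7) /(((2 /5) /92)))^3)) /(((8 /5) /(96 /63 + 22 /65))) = 29831641 /1041910970724000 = 0.00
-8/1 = -8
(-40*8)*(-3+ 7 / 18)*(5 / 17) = 37600 / 153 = 245.75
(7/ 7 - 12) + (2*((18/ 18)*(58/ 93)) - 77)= -8068/ 93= -86.75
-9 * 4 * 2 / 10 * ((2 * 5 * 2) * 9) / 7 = -1296 / 7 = -185.14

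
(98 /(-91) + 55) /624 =701 /8112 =0.09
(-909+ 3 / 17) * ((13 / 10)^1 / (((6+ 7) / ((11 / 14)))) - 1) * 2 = 199305 / 119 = 1674.83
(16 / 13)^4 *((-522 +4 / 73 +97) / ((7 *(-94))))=1.48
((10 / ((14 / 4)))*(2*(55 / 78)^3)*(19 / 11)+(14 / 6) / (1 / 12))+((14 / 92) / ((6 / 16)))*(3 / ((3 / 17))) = 38.36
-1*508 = -508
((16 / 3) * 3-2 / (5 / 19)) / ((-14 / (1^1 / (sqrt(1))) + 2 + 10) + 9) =6 / 5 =1.20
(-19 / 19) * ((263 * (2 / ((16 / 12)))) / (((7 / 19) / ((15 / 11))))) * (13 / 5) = -584649 / 154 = -3796.42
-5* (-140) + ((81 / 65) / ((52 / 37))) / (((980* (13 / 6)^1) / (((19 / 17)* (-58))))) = 128102115959 / 183010100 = 699.97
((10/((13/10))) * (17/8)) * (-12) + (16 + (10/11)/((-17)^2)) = -180.15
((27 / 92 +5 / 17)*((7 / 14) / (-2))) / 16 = -919 / 100096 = -0.01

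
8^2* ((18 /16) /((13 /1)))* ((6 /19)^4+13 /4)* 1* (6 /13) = 183530556 /22024249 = 8.33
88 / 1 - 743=-655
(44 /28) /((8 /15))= 165 /56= 2.95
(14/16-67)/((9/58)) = -15341/36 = -426.14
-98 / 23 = -4.26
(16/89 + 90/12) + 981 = 175985/178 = 988.68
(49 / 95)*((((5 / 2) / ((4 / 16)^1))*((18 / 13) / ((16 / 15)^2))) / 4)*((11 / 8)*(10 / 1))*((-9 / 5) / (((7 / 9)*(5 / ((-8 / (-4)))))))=-2525985 / 126464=-19.97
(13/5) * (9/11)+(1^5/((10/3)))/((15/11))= 1291/550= 2.35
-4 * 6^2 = -144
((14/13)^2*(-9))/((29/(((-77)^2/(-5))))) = 10458756/24505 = 426.80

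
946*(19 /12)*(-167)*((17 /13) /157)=-25514093 /12246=-2083.46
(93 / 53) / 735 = 31 / 12985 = 0.00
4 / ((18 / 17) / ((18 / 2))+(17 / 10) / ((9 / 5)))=1224 / 325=3.77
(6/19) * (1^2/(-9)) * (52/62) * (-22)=1144/1767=0.65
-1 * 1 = -1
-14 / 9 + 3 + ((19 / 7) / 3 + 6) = 526 / 63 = 8.35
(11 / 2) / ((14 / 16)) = 6.29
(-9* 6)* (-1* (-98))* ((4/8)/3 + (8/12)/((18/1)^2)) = -8036/9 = -892.89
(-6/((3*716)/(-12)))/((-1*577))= -6/103283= -0.00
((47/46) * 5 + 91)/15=4421/690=6.41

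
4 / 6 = 2 / 3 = 0.67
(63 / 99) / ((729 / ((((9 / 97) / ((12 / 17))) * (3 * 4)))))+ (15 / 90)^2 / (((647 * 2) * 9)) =617011 / 447346152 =0.00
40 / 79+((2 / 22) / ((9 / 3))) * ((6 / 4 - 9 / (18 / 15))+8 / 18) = 7930 / 23463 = 0.34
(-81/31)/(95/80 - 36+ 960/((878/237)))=-568944/48844747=-0.01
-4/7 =-0.57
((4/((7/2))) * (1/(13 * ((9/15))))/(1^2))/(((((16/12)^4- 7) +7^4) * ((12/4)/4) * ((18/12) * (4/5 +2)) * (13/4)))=960/160792177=0.00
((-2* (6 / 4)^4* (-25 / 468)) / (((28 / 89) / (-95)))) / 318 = -634125 / 1234688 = -0.51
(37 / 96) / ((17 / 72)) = 111 / 68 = 1.63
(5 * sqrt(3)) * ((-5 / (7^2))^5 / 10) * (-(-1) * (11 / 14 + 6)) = -296875 * sqrt(3) / 7909306972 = -0.00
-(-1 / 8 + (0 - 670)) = 5361 / 8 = 670.12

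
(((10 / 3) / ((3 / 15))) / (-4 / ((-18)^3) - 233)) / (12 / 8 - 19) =9720 / 2377991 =0.00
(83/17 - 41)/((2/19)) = -343.12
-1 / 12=-0.08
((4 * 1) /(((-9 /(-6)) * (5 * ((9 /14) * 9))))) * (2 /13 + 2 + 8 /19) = 23744 /100035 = 0.24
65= 65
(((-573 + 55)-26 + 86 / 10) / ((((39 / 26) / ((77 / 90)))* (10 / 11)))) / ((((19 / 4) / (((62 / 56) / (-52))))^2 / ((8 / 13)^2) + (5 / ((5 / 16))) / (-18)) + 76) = -4357979318 / 1706076864375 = -0.00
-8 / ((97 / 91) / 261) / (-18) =10556 / 97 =108.82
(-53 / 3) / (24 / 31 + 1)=-1643 / 165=-9.96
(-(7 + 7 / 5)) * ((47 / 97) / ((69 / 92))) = -2632 / 485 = -5.43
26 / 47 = 0.55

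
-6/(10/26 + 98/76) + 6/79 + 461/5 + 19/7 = 209014436/2286655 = 91.41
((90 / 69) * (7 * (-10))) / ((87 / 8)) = -5600 / 667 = -8.40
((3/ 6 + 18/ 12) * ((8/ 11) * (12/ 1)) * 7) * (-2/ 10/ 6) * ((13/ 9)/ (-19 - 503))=1456/ 129195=0.01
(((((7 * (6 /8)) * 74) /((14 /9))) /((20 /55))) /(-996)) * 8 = -3663 /664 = -5.52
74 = 74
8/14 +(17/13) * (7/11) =1405/1001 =1.40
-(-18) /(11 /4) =72 /11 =6.55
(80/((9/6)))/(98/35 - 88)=-400/639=-0.63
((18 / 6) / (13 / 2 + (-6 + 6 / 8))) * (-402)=-4824 / 5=-964.80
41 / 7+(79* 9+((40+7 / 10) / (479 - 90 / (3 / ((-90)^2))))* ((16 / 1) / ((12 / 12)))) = 6084829098 / 8488235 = 716.85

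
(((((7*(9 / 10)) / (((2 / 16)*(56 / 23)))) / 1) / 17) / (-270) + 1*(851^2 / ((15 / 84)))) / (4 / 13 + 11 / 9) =806644040943 / 304300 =2650818.41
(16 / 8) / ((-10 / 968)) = -968 / 5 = -193.60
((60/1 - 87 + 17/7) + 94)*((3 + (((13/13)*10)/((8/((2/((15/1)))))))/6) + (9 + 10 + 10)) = 31131/14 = 2223.64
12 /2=6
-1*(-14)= 14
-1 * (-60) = 60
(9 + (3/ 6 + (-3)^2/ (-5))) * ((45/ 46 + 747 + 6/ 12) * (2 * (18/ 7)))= 681714/ 23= 29639.74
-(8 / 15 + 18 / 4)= -151 / 30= -5.03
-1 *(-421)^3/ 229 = 74618461/ 229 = 325844.81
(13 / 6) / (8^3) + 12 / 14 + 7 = 7.86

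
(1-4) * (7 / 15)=-7 / 5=-1.40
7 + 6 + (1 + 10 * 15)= 164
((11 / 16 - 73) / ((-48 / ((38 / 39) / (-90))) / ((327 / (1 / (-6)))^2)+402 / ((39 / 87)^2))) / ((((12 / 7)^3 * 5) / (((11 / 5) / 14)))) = -23791149475093 / 105502468430131200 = -0.00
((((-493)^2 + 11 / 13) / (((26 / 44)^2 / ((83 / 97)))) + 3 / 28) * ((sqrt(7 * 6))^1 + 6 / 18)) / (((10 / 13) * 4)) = 236934884273 / 3672032 + 710804652819 * sqrt(42) / 3672032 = 1319017.79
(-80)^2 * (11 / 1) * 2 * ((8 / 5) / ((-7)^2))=225280 / 49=4597.55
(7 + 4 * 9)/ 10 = 43/ 10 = 4.30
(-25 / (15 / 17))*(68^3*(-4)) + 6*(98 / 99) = 1175975876 / 33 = 35635632.61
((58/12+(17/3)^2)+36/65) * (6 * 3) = 43873/65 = 674.97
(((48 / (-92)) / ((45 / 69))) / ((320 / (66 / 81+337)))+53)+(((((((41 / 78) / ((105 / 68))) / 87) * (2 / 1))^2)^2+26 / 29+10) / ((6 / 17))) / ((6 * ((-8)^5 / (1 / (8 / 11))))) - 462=-409.84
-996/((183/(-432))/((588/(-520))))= -10541664/3965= -2658.68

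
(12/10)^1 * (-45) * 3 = -162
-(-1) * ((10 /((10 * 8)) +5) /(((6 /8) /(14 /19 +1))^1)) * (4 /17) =902 /323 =2.79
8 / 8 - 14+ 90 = 77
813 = 813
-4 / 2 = -2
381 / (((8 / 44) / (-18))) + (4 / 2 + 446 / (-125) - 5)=-37725.57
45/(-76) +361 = 27391/76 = 360.41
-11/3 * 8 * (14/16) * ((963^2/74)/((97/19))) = -452246949/7178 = -63004.59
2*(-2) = -4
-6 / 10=-3 / 5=-0.60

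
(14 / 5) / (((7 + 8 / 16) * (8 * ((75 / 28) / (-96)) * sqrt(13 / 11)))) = -1.54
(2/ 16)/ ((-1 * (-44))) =1/ 352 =0.00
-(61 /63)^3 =-226981 /250047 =-0.91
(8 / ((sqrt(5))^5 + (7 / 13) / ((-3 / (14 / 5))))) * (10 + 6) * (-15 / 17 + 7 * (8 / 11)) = 1925064960 / 22219063427 + 95762160000 * sqrt(5) / 22219063427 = 9.72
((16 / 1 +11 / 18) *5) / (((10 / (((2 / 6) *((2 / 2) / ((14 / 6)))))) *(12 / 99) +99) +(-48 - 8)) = 16445 / 10194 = 1.61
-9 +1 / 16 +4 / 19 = -2653 / 304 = -8.73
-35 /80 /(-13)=7 /208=0.03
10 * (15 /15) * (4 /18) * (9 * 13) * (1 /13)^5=20 /28561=0.00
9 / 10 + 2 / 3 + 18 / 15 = 83 / 30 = 2.77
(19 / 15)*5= 19 / 3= 6.33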